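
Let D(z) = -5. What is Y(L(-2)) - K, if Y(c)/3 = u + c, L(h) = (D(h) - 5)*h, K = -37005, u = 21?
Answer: 37128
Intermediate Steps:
L(h) = -10*h (L(h) = (-5 - 5)*h = -10*h)
Y(c) = 63 + 3*c (Y(c) = 3*(21 + c) = 63 + 3*c)
Y(L(-2)) - K = (63 + 3*(-10*(-2))) - 1*(-37005) = (63 + 3*20) + 37005 = (63 + 60) + 37005 = 123 + 37005 = 37128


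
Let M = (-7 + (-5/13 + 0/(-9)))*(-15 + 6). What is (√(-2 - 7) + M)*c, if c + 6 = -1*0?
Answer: -5184/13 - 18*I ≈ -398.77 - 18.0*I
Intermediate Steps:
M = 864/13 (M = (-7 + (-5*1/13 + 0*(-⅑)))*(-9) = (-7 + (-5/13 + 0))*(-9) = (-7 - 5/13)*(-9) = -96/13*(-9) = 864/13 ≈ 66.462)
c = -6 (c = -6 - 1*0 = -6 + 0 = -6)
(√(-2 - 7) + M)*c = (√(-2 - 7) + 864/13)*(-6) = (√(-9) + 864/13)*(-6) = (3*I + 864/13)*(-6) = (864/13 + 3*I)*(-6) = -5184/13 - 18*I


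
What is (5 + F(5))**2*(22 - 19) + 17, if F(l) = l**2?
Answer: 2717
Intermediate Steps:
(5 + F(5))**2*(22 - 19) + 17 = (5 + 5**2)**2*(22 - 19) + 17 = (5 + 25)**2*3 + 17 = 30**2*3 + 17 = 900*3 + 17 = 2700 + 17 = 2717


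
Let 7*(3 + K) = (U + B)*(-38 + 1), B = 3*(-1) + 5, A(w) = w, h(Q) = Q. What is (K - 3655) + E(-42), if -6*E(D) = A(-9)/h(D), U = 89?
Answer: -115893/28 ≈ -4139.0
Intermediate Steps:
B = 2 (B = -3 + 5 = 2)
E(D) = 3/(2*D) (E(D) = -(-3)/(2*D) = 3/(2*D))
K = -484 (K = -3 + ((89 + 2)*(-38 + 1))/7 = -3 + (91*(-37))/7 = -3 + (⅐)*(-3367) = -3 - 481 = -484)
(K - 3655) + E(-42) = (-484 - 3655) + (3/2)/(-42) = -4139 + (3/2)*(-1/42) = -4139 - 1/28 = -115893/28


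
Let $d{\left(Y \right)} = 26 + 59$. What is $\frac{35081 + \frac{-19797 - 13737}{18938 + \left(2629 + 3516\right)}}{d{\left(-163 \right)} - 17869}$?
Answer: $- \frac{32589007}{16521336} \approx -1.9725$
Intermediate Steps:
$d{\left(Y \right)} = 85$
$\frac{35081 + \frac{-19797 - 13737}{18938 + \left(2629 + 3516\right)}}{d{\left(-163 \right)} - 17869} = \frac{35081 + \frac{-19797 - 13737}{18938 + \left(2629 + 3516\right)}}{85 - 17869} = \frac{35081 - \frac{33534}{18938 + 6145}}{-17784} = \left(35081 - \frac{33534}{25083}\right) \left(- \frac{1}{17784}\right) = \left(35081 - \frac{1242}{929}\right) \left(- \frac{1}{17784}\right) = \frac{32589007}{929} \left(- \frac{1}{17784}\right) = - \frac{32589007}{16521336}$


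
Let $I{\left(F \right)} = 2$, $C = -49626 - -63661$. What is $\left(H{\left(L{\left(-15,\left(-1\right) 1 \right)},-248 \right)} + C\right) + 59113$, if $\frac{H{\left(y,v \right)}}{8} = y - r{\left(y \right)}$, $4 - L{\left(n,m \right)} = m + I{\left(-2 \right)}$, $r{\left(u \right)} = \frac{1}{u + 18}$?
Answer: $\frac{1536604}{21} \approx 73172.0$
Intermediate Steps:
$C = 14035$ ($C = -49626 + 63661 = 14035$)
$r{\left(u \right)} = \frac{1}{18 + u}$
$L{\left(n,m \right)} = 2 - m$ ($L{\left(n,m \right)} = 4 - \left(m + 2\right) = 4 - \left(2 + m\right) = 2 - m$)
$H{\left(y,v \right)} = - \frac{8}{18 + y} + 8 y$ ($H{\left(y,v \right)} = 8 \left(y - \frac{1}{18 + y}\right) = - \frac{8}{18 + y} + 8 y$)
$\left(H{\left(L{\left(-15,\left(-1\right) 1 \right)},-248 \right)} + C\right) + 59113 = \left(\frac{8 \left(-1 + \left(2 - \left(-1\right) 1\right) \left(18 + \left(2 - \left(-1\right) 1\right)\right)\right)}{18 + \left(2 - \left(-1\right) 1\right)} + 14035\right) + 59113 = \left(\frac{8 \left(-1 + \left(2 - -1\right) \left(18 + \left(2 - -1\right)\right)\right)}{18 + \left(2 - -1\right)} + 14035\right) + 59113 = \left(\frac{8 \left(-1 + \left(2 + 1\right) \left(18 + \left(2 + 1\right)\right)\right)}{18 + \left(2 + 1\right)} + 14035\right) + 59113 = \left(\frac{8 \left(-1 + 3 \left(18 + 3\right)\right)}{18 + 3} + 14035\right) + 59113 = \left(\frac{8 \left(-1 + 3 \cdot 21\right)}{21} + 14035\right) + 59113 = \left(8 \cdot \frac{1}{21} \left(-1 + 63\right) + 14035\right) + 59113 = \left(8 \cdot \frac{1}{21} \cdot 62 + 14035\right) + 59113 = \left(\frac{496}{21} + 14035\right) + 59113 = \frac{295231}{21} + 59113 = \frac{1536604}{21}$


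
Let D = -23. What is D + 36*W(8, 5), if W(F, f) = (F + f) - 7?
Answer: 193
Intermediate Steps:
W(F, f) = -7 + F + f
D + 36*W(8, 5) = -23 + 36*(-7 + 8 + 5) = -23 + 36*6 = -23 + 216 = 193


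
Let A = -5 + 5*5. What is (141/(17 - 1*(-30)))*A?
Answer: 60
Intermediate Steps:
A = 20 (A = -5 + 25 = 20)
(141/(17 - 1*(-30)))*A = (141/(17 - 1*(-30)))*20 = (141/(17 + 30))*20 = (141/47)*20 = (141*(1/47))*20 = 3*20 = 60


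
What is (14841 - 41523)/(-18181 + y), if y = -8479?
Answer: 13341/13330 ≈ 1.0008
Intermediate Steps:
(14841 - 41523)/(-18181 + y) = (14841 - 41523)/(-18181 - 8479) = -26682/(-26660) = -26682*(-1/26660) = 13341/13330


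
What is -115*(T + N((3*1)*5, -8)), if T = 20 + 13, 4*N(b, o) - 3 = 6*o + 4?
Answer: -10465/4 ≈ -2616.3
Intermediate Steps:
N(b, o) = 7/4 + 3*o/2 (N(b, o) = ¾ + (6*o + 4)/4 = ¾ + (4 + 6*o)/4 = ¾ + (1 + 3*o/2) = 7/4 + 3*o/2)
T = 33
-115*(T + N((3*1)*5, -8)) = -115*(33 + (7/4 + (3/2)*(-8))) = -115*(33 + (7/4 - 12)) = -115*(33 - 41/4) = -115*91/4 = -10465/4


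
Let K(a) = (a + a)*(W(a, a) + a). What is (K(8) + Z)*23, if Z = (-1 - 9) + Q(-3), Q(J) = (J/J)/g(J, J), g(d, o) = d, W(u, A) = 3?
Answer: 11431/3 ≈ 3810.3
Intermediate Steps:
K(a) = 2*a*(3 + a) (K(a) = (a + a)*(3 + a) = (2*a)*(3 + a) = 2*a*(3 + a))
Q(J) = 1/J (Q(J) = (J/J)/J = 1/J)
Z = -31/3 (Z = (-1 - 9) + 1/(-3) = -10 - ⅓ = -31/3 ≈ -10.333)
(K(8) + Z)*23 = (2*8*(3 + 8) - 31/3)*23 = (2*8*11 - 31/3)*23 = (176 - 31/3)*23 = (497/3)*23 = 11431/3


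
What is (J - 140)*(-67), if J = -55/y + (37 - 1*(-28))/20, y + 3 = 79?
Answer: 175004/19 ≈ 9210.7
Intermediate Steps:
y = 76 (y = -3 + 79 = 76)
J = 48/19 (J = -55/76 + (37 - 1*(-28))/20 = -55*1/76 + (37 + 28)*(1/20) = -55/76 + 65*(1/20) = -55/76 + 13/4 = 48/19 ≈ 2.5263)
(J - 140)*(-67) = (48/19 - 140)*(-67) = -2612/19*(-67) = 175004/19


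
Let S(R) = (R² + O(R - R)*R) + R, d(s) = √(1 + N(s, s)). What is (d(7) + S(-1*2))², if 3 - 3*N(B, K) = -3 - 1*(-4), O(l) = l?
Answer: (6 + √15)²/9 ≈ 10.831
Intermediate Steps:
N(B, K) = ⅔ (N(B, K) = 1 - (-3 - 1*(-4))/3 = 1 - (-3 + 4)/3 = 1 - ⅓*1 = 1 - ⅓ = ⅔)
d(s) = √15/3 (d(s) = √(1 + ⅔) = √(5/3) = √15/3)
S(R) = R + R² (S(R) = (R² + (R - R)*R) + R = (R² + 0*R) + R = (R² + 0) + R = R² + R = R + R²)
(d(7) + S(-1*2))² = (√15/3 + (-1*2)*(1 - 1*2))² = (√15/3 - 2*(1 - 2))² = (√15/3 - 2*(-1))² = (√15/3 + 2)² = (2 + √15/3)²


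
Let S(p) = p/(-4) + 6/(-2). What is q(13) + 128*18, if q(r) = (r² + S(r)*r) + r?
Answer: 9619/4 ≈ 2404.8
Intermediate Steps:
S(p) = -3 - p/4 (S(p) = p*(-¼) + 6*(-½) = -p/4 - 3 = -3 - p/4)
q(r) = r + r² + r*(-3 - r/4) (q(r) = (r² + (-3 - r/4)*r) + r = (r² + r*(-3 - r/4)) + r = r + r² + r*(-3 - r/4))
q(13) + 128*18 = (¼)*13*(-8 + 3*13) + 128*18 = (¼)*13*(-8 + 39) + 2304 = (¼)*13*31 + 2304 = 403/4 + 2304 = 9619/4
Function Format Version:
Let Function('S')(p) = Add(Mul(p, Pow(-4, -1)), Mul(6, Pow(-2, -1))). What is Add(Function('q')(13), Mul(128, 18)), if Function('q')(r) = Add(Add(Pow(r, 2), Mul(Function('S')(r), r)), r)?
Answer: Rational(9619, 4) ≈ 2404.8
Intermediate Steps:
Function('S')(p) = Add(-3, Mul(Rational(-1, 4), p)) (Function('S')(p) = Add(Mul(p, Rational(-1, 4)), Mul(6, Rational(-1, 2))) = Add(Mul(Rational(-1, 4), p), -3) = Add(-3, Mul(Rational(-1, 4), p)))
Function('q')(r) = Add(r, Pow(r, 2), Mul(r, Add(-3, Mul(Rational(-1, 4), r)))) (Function('q')(r) = Add(Add(Pow(r, 2), Mul(Add(-3, Mul(Rational(-1, 4), r)), r)), r) = Add(Add(Pow(r, 2), Mul(r, Add(-3, Mul(Rational(-1, 4), r)))), r) = Add(r, Pow(r, 2), Mul(r, Add(-3, Mul(Rational(-1, 4), r)))))
Add(Function('q')(13), Mul(128, 18)) = Add(Mul(Rational(1, 4), 13, Add(-8, Mul(3, 13))), Mul(128, 18)) = Add(Mul(Rational(1, 4), 13, Add(-8, 39)), 2304) = Add(Mul(Rational(1, 4), 13, 31), 2304) = Add(Rational(403, 4), 2304) = Rational(9619, 4)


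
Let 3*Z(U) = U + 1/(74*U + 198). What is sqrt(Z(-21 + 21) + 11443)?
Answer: sqrt(448611438)/198 ≈ 106.97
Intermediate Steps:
Z(U) = U/3 + 1/(3*(198 + 74*U)) (Z(U) = (U + 1/(74*U + 198))/3 = (U + 1/(198 + 74*U))/3 = U/3 + 1/(3*(198 + 74*U)))
sqrt(Z(-21 + 21) + 11443) = sqrt((1 + 74*(-21 + 21)**2 + 198*(-21 + 21))/(6*(99 + 37*(-21 + 21))) + 11443) = sqrt((1 + 74*0**2 + 198*0)/(6*(99 + 37*0)) + 11443) = sqrt((1 + 74*0 + 0)/(6*(99 + 0)) + 11443) = sqrt((1/6)*(1 + 0 + 0)/99 + 11443) = sqrt((1/6)*(1/99)*1 + 11443) = sqrt(1/594 + 11443) = sqrt(6797143/594) = sqrt(448611438)/198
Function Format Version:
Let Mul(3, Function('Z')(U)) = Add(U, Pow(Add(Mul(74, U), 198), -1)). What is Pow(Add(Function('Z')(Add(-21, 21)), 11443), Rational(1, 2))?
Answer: Mul(Rational(1, 198), Pow(448611438, Rational(1, 2))) ≈ 106.97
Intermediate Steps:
Function('Z')(U) = Add(Mul(Rational(1, 3), U), Mul(Rational(1, 3), Pow(Add(198, Mul(74, U)), -1))) (Function('Z')(U) = Mul(Rational(1, 3), Add(U, Pow(Add(Mul(74, U), 198), -1))) = Mul(Rational(1, 3), Add(U, Pow(Add(198, Mul(74, U)), -1))) = Add(Mul(Rational(1, 3), U), Mul(Rational(1, 3), Pow(Add(198, Mul(74, U)), -1))))
Pow(Add(Function('Z')(Add(-21, 21)), 11443), Rational(1, 2)) = Pow(Add(Mul(Rational(1, 6), Pow(Add(99, Mul(37, Add(-21, 21))), -1), Add(1, Mul(74, Pow(Add(-21, 21), 2)), Mul(198, Add(-21, 21)))), 11443), Rational(1, 2)) = Pow(Add(Mul(Rational(1, 6), Pow(Add(99, Mul(37, 0)), -1), Add(1, Mul(74, Pow(0, 2)), Mul(198, 0))), 11443), Rational(1, 2)) = Pow(Add(Mul(Rational(1, 6), Pow(Add(99, 0), -1), Add(1, Mul(74, 0), 0)), 11443), Rational(1, 2)) = Pow(Add(Mul(Rational(1, 6), Pow(99, -1), Add(1, 0, 0)), 11443), Rational(1, 2)) = Pow(Add(Mul(Rational(1, 6), Rational(1, 99), 1), 11443), Rational(1, 2)) = Pow(Add(Rational(1, 594), 11443), Rational(1, 2)) = Pow(Rational(6797143, 594), Rational(1, 2)) = Mul(Rational(1, 198), Pow(448611438, Rational(1, 2)))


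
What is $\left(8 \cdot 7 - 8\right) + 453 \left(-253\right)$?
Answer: $-114561$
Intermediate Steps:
$\left(8 \cdot 7 - 8\right) + 453 \left(-253\right) = \left(56 - 8\right) - 114609 = 48 - 114609 = -114561$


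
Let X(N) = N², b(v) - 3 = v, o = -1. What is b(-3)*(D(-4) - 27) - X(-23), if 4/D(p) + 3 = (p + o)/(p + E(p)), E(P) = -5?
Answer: -529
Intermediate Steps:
D(p) = 4/(-3 + (-1 + p)/(-5 + p)) (D(p) = 4/(-3 + (p - 1)/(p - 5)) = 4/(-3 + (-1 + p)/(-5 + p)))
b(v) = 3 + v
b(-3)*(D(-4) - 27) - X(-23) = (3 - 3)*(2*(5 - 1*(-4))/(-7 - 4) - 27) - 1*(-23)² = 0*(2*(5 + 4)/(-11) - 27) - 1*529 = 0*(2*(-1/11)*9 - 27) - 529 = 0*(-18/11 - 27) - 529 = 0*(-315/11) - 529 = 0 - 529 = -529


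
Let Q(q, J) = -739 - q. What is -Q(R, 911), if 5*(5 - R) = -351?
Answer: 4071/5 ≈ 814.20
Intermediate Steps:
R = 376/5 (R = 5 - ⅕*(-351) = 5 + 351/5 = 376/5 ≈ 75.200)
-Q(R, 911) = -(-739 - 1*376/5) = -(-739 - 376/5) = -1*(-4071/5) = 4071/5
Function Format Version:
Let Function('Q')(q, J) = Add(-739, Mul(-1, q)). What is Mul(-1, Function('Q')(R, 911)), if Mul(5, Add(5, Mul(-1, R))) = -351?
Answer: Rational(4071, 5) ≈ 814.20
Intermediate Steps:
R = Rational(376, 5) (R = Add(5, Mul(Rational(-1, 5), -351)) = Add(5, Rational(351, 5)) = Rational(376, 5) ≈ 75.200)
Mul(-1, Function('Q')(R, 911)) = Mul(-1, Add(-739, Mul(-1, Rational(376, 5)))) = Mul(-1, Add(-739, Rational(-376, 5))) = Mul(-1, Rational(-4071, 5)) = Rational(4071, 5)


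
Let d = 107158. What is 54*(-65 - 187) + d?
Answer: 93550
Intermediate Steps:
54*(-65 - 187) + d = 54*(-65 - 187) + 107158 = 54*(-252) + 107158 = -13608 + 107158 = 93550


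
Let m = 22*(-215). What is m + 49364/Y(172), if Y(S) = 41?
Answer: -3526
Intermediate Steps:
m = -4730
m + 49364/Y(172) = -4730 + 49364/41 = -4730 + 49364*(1/41) = -4730 + 1204 = -3526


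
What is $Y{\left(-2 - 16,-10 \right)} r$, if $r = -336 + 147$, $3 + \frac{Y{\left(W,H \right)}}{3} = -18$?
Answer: $11907$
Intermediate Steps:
$Y{\left(W,H \right)} = -63$ ($Y{\left(W,H \right)} = -9 + 3 \left(-18\right) = -9 - 54 = -63$)
$r = -189$
$Y{\left(-2 - 16,-10 \right)} r = \left(-63\right) \left(-189\right) = 11907$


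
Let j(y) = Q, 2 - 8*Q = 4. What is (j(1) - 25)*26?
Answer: -1313/2 ≈ -656.50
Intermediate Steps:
Q = -¼ (Q = ¼ - ⅛*4 = ¼ - ½ = -¼ ≈ -0.25000)
j(y) = -¼
(j(1) - 25)*26 = (-¼ - 25)*26 = -101/4*26 = -1313/2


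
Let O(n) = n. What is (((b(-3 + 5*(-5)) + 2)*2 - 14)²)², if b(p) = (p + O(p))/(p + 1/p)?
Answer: 493808217465616/379733250625 ≈ 1300.4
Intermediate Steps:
b(p) = 2*p/(p + 1/p) (b(p) = (p + p)/(p + 1/p) = (2*p)/(p + 1/p) = 2*p/(p + 1/p))
(((b(-3 + 5*(-5)) + 2)*2 - 14)²)² = (((2*(-3 + 5*(-5))²/(1 + (-3 + 5*(-5))²) + 2)*2 - 14)²)² = (((2*(-3 - 25)²/(1 + (-3 - 25)²) + 2)*2 - 14)²)² = (((2*(-28)²/(1 + (-28)²) + 2)*2 - 14)²)² = (((2*784/(1 + 784) + 2)*2 - 14)²)² = (((2*784/785 + 2)*2 - 14)²)² = (((2*784*(1/785) + 2)*2 - 14)²)² = (((1568/785 + 2)*2 - 14)²)² = (((3138/785)*2 - 14)²)² = ((6276/785 - 14)²)² = ((-4714/785)²)² = (22221796/616225)² = 493808217465616/379733250625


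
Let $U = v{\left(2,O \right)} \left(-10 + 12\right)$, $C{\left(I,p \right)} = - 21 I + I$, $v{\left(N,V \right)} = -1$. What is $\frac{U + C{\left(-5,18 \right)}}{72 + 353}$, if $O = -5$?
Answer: $\frac{98}{425} \approx 0.23059$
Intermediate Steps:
$C{\left(I,p \right)} = - 20 I$
$U = -2$ ($U = - (-10 + 12) = \left(-1\right) 2 = -2$)
$\frac{U + C{\left(-5,18 \right)}}{72 + 353} = \frac{-2 - -100}{72 + 353} = \frac{-2 + 100}{425} = 98 \cdot \frac{1}{425} = \frac{98}{425}$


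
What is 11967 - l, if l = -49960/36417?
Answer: 435852199/36417 ≈ 11968.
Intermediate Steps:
l = -49960/36417 (l = -49960*1/36417 = -49960/36417 ≈ -1.3719)
11967 - l = 11967 - 1*(-49960/36417) = 11967 + 49960/36417 = 435852199/36417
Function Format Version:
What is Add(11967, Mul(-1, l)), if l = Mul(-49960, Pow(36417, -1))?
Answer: Rational(435852199, 36417) ≈ 11968.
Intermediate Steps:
l = Rational(-49960, 36417) (l = Mul(-49960, Rational(1, 36417)) = Rational(-49960, 36417) ≈ -1.3719)
Add(11967, Mul(-1, l)) = Add(11967, Mul(-1, Rational(-49960, 36417))) = Add(11967, Rational(49960, 36417)) = Rational(435852199, 36417)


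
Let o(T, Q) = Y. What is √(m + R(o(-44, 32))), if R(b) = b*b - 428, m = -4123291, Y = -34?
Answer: I*√4122563 ≈ 2030.4*I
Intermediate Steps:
o(T, Q) = -34
R(b) = -428 + b² (R(b) = b² - 428 = -428 + b²)
√(m + R(o(-44, 32))) = √(-4123291 + (-428 + (-34)²)) = √(-4123291 + (-428 + 1156)) = √(-4123291 + 728) = √(-4122563) = I*√4122563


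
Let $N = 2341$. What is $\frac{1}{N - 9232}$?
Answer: $- \frac{1}{6891} \approx -0.00014512$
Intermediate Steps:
$\frac{1}{N - 9232} = \frac{1}{2341 - 9232} = \frac{1}{-6891} = - \frac{1}{6891}$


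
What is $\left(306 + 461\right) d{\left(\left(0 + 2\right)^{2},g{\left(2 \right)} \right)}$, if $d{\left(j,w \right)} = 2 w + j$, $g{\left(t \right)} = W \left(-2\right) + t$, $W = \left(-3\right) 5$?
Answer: $52156$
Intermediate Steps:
$W = -15$
$g{\left(t \right)} = 30 + t$ ($g{\left(t \right)} = \left(-15\right) \left(-2\right) + t = 30 + t$)
$d{\left(j,w \right)} = j + 2 w$
$\left(306 + 461\right) d{\left(\left(0 + 2\right)^{2},g{\left(2 \right)} \right)} = \left(306 + 461\right) \left(\left(0 + 2\right)^{2} + 2 \left(30 + 2\right)\right) = 767 \left(2^{2} + 2 \cdot 32\right) = 767 \left(4 + 64\right) = 767 \cdot 68 = 52156$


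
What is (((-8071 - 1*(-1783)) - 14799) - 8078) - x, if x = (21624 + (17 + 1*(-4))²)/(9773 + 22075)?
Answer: -928868713/31848 ≈ -29166.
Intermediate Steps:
x = 21793/31848 (x = (21624 + (17 - 4)²)/31848 = (21624 + 13²)*(1/31848) = (21624 + 169)*(1/31848) = 21793*(1/31848) = 21793/31848 ≈ 0.68428)
(((-8071 - 1*(-1783)) - 14799) - 8078) - x = (((-8071 - 1*(-1783)) - 14799) - 8078) - 1*21793/31848 = (((-8071 + 1783) - 14799) - 8078) - 21793/31848 = ((-6288 - 14799) - 8078) - 21793/31848 = (-21087 - 8078) - 21793/31848 = -29165 - 21793/31848 = -928868713/31848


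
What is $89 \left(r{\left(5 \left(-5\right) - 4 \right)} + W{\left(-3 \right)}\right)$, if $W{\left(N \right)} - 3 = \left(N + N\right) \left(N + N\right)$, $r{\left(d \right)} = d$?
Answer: $890$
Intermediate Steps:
$W{\left(N \right)} = 3 + 4 N^{2}$ ($W{\left(N \right)} = 3 + \left(N + N\right) \left(N + N\right) = 3 + 2 N 2 N = 3 + 4 N^{2}$)
$89 \left(r{\left(5 \left(-5\right) - 4 \right)} + W{\left(-3 \right)}\right) = 89 \left(\left(5 \left(-5\right) - 4\right) + \left(3 + 4 \left(-3\right)^{2}\right)\right) = 89 \left(\left(-25 - 4\right) + \left(3 + 4 \cdot 9\right)\right) = 89 \left(-29 + \left(3 + 36\right)\right) = 89 \left(-29 + 39\right) = 89 \cdot 10 = 890$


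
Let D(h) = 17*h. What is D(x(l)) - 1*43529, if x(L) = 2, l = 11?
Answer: -43495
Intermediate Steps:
D(x(l)) - 1*43529 = 17*2 - 1*43529 = 34 - 43529 = -43495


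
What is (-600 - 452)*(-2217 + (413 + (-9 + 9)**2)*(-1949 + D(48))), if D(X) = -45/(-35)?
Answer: 848567396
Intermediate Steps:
D(X) = 9/7 (D(X) = -45*(-1/35) = 9/7)
(-600 - 452)*(-2217 + (413 + (-9 + 9)**2)*(-1949 + D(48))) = (-600 - 452)*(-2217 + (413 + (-9 + 9)**2)*(-1949 + 9/7)) = -1052*(-2217 + (413 + 0**2)*(-13634/7)) = -1052*(-2217 + (413 + 0)*(-13634/7)) = -1052*(-2217 + 413*(-13634/7)) = -1052*(-2217 - 804406) = -1052*(-806623) = 848567396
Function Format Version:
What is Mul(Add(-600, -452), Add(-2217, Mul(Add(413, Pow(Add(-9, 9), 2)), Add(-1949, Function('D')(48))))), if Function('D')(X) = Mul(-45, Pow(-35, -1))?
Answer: 848567396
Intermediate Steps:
Function('D')(X) = Rational(9, 7) (Function('D')(X) = Mul(-45, Rational(-1, 35)) = Rational(9, 7))
Mul(Add(-600, -452), Add(-2217, Mul(Add(413, Pow(Add(-9, 9), 2)), Add(-1949, Function('D')(48))))) = Mul(Add(-600, -452), Add(-2217, Mul(Add(413, Pow(Add(-9, 9), 2)), Add(-1949, Rational(9, 7))))) = Mul(-1052, Add(-2217, Mul(Add(413, Pow(0, 2)), Rational(-13634, 7)))) = Mul(-1052, Add(-2217, Mul(Add(413, 0), Rational(-13634, 7)))) = Mul(-1052, Add(-2217, Mul(413, Rational(-13634, 7)))) = Mul(-1052, Add(-2217, -804406)) = Mul(-1052, -806623) = 848567396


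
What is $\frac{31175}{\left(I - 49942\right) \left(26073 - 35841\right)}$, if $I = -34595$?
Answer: $\frac{31175}{825757416} \approx 3.7753 \cdot 10^{-5}$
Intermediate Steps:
$\frac{31175}{\left(I - 49942\right) \left(26073 - 35841\right)} = \frac{31175}{\left(-34595 - 49942\right) \left(26073 - 35841\right)} = \frac{31175}{\left(-84537\right) \left(-9768\right)} = \frac{31175}{825757416}$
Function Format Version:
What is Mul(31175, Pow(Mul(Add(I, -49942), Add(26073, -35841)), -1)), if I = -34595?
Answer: Rational(31175, 825757416) ≈ 3.7753e-5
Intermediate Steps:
Mul(31175, Pow(Mul(Add(I, -49942), Add(26073, -35841)), -1)) = Mul(31175, Pow(Mul(Add(-34595, -49942), Add(26073, -35841)), -1)) = Mul(31175, Pow(Mul(-84537, -9768), -1)) = Mul(31175, Pow(825757416, -1)) = Mul(31175, Rational(1, 825757416)) = Rational(31175, 825757416)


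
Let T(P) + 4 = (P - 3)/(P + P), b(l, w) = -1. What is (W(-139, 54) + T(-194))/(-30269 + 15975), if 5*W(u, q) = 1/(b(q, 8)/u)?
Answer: -47157/27730360 ≈ -0.0017006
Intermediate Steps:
T(P) = -4 + (-3 + P)/(2*P) (T(P) = -4 + (P - 3)/(P + P) = -4 + (-3 + P)/((2*P)) = -4 + (-3 + P)*(1/(2*P)) = -4 + (-3 + P)/(2*P))
W(u, q) = -u/5 (W(u, q) = 1/(5*((-1/u))) = (-u)/5 = -u/5)
(W(-139, 54) + T(-194))/(-30269 + 15975) = (-⅕*(-139) + (½)*(-3 - 7*(-194))/(-194))/(-30269 + 15975) = (139/5 + (½)*(-1/194)*(-3 + 1358))/(-14294) = (139/5 + (½)*(-1/194)*1355)*(-1/14294) = (139/5 - 1355/388)*(-1/14294) = (47157/1940)*(-1/14294) = -47157/27730360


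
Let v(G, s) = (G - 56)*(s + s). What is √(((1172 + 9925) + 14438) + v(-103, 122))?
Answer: I*√13261 ≈ 115.16*I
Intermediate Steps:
v(G, s) = 2*s*(-56 + G) (v(G, s) = (-56 + G)*(2*s) = 2*s*(-56 + G))
√(((1172 + 9925) + 14438) + v(-103, 122)) = √(((1172 + 9925) + 14438) + 2*122*(-56 - 103)) = √((11097 + 14438) + 2*122*(-159)) = √(25535 - 38796) = √(-13261) = I*√13261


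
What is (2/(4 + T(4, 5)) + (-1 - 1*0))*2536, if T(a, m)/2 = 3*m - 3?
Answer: -16484/7 ≈ -2354.9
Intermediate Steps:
T(a, m) = -6 + 6*m (T(a, m) = 2*(3*m - 3) = 2*(-3 + 3*m) = -6 + 6*m)
(2/(4 + T(4, 5)) + (-1 - 1*0))*2536 = (2/(4 + (-6 + 6*5)) + (-1 - 1*0))*2536 = (2/(4 + (-6 + 30)) + (-1 + 0))*2536 = (2/(4 + 24) - 1)*2536 = (2/28 - 1)*2536 = ((1/28)*2 - 1)*2536 = (1/14 - 1)*2536 = -13/14*2536 = -16484/7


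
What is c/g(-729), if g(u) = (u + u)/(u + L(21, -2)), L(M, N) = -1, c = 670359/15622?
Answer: 1117265/52002 ≈ 21.485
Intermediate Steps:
c = 9183/214 (c = 670359*(1/15622) = 9183/214 ≈ 42.911)
g(u) = 2*u/(-1 + u) (g(u) = (u + u)/(u - 1) = (2*u)/(-1 + u) = 2*u/(-1 + u))
c/g(-729) = 9183/(214*((2*(-729)/(-1 - 729)))) = 9183/(214*((2*(-729)/(-730)))) = 9183/(214*((2*(-729)*(-1/730)))) = 9183/(214*(729/365)) = (9183/214)*(365/729) = 1117265/52002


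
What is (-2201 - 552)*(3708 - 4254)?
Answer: 1503138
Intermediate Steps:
(-2201 - 552)*(3708 - 4254) = -2753*(-546) = 1503138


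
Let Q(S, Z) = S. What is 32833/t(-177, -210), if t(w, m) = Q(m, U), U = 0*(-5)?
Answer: -32833/210 ≈ -156.35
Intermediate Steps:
U = 0
t(w, m) = m
32833/t(-177, -210) = 32833/(-210) = 32833*(-1/210) = -32833/210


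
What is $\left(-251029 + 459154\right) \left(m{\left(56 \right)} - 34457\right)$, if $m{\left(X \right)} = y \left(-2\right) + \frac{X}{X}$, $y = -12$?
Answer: $-7166160000$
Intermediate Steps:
$m{\left(X \right)} = 25$ ($m{\left(X \right)} = \left(-12\right) \left(-2\right) + \frac{X}{X} = 24 + 1 = 25$)
$\left(-251029 + 459154\right) \left(m{\left(56 \right)} - 34457\right) = \left(-251029 + 459154\right) \left(25 - 34457\right) = 208125 \left(-34432\right) = -7166160000$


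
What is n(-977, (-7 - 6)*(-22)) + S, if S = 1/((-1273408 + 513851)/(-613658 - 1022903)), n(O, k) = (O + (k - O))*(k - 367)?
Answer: -17594260901/759557 ≈ -23164.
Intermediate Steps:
n(O, k) = k*(-367 + k)
S = 1636561/759557 (S = 1/(-759557/(-1636561)) = 1/(-759557*(-1/1636561)) = 1/(759557/1636561) = 1636561/759557 ≈ 2.1546)
n(-977, (-7 - 6)*(-22)) + S = ((-7 - 6)*(-22))*(-367 + (-7 - 6)*(-22)) + 1636561/759557 = (-13*(-22))*(-367 - 13*(-22)) + 1636561/759557 = 286*(-367 + 286) + 1636561/759557 = 286*(-81) + 1636561/759557 = -23166 + 1636561/759557 = -17594260901/759557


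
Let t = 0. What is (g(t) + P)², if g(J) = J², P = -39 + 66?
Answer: 729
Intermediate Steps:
P = 27
(g(t) + P)² = (0² + 27)² = (0 + 27)² = 27² = 729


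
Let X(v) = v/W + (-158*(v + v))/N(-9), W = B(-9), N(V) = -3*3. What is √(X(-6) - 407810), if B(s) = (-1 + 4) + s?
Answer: I*√3672177/3 ≈ 638.76*I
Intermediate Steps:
B(s) = 3 + s
N(V) = -9
W = -6 (W = 3 - 9 = -6)
X(v) = 629*v/18 (X(v) = v/(-6) - 158*(v + v)/(-9) = v*(-⅙) - 316*v*(-⅑) = -v/6 - 316*v*(-⅑) = -v/6 + 316*v/9 = 629*v/18)
√(X(-6) - 407810) = √((629/18)*(-6) - 407810) = √(-629/3 - 407810) = √(-1224059/3) = I*√3672177/3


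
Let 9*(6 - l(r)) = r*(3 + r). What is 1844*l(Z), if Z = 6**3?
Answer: -9681000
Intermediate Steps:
Z = 216
l(r) = 6 - r*(3 + r)/9
1844*l(Z) = 1844*(6 - 1/3*216 - 1/9*216**2) = 1844*(6 - 72 - 1/9*46656) = 1844*(6 - 72 - 5184) = 1844*(-5250) = -9681000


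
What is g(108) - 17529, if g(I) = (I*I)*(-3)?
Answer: -52521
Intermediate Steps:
g(I) = -3*I² (g(I) = I²*(-3) = -3*I²)
g(108) - 17529 = -3*108² - 17529 = -3*11664 - 17529 = -34992 - 17529 = -52521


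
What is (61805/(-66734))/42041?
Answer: -61805/2805564094 ≈ -2.2029e-5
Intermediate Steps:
(61805/(-66734))/42041 = (61805*(-1/66734))*(1/42041) = -61805/66734*1/42041 = -61805/2805564094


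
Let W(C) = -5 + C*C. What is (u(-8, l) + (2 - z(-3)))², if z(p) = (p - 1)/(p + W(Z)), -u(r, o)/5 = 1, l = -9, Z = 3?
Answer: 1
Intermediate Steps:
u(r, o) = -5 (u(r, o) = -5*1 = -5)
W(C) = -5 + C²
z(p) = (-1 + p)/(4 + p) (z(p) = (p - 1)/(p + (-5 + 3²)) = (-1 + p)/(p + (-5 + 9)) = (-1 + p)/(p + 4) = (-1 + p)/(4 + p))
(u(-8, l) + (2 - z(-3)))² = (-5 + (2 - (-1 - 3)/(4 - 3)))² = (-5 + (2 - (-4)/1))² = (-5 + (2 - (-4)))² = (-5 + (2 - 1*(-4)))² = (-5 + (2 + 4))² = (-5 + 6)² = 1² = 1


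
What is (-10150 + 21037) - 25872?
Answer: -14985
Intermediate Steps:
(-10150 + 21037) - 25872 = 10887 - 25872 = -14985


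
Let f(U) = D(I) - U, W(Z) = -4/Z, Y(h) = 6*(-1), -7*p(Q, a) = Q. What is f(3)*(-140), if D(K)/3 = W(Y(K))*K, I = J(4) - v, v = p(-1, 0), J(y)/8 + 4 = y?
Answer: 460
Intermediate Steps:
J(y) = -32 + 8*y
p(Q, a) = -Q/7
v = 1/7 (v = -1/7*(-1) = 1/7 ≈ 0.14286)
Y(h) = -6
I = -1/7 (I = (-32 + 8*4) - 1*1/7 = (-32 + 32) - 1/7 = 0 - 1/7 = -1/7 ≈ -0.14286)
D(K) = 2*K (D(K) = 3*((-4/(-6))*K) = 3*((-4*(-1/6))*K) = 3*(2*K/3) = 2*K)
f(U) = -2/7 - U (f(U) = 2*(-1/7) - U = -2/7 - U)
f(3)*(-140) = (-2/7 - 1*3)*(-140) = (-2/7 - 3)*(-140) = -23/7*(-140) = 460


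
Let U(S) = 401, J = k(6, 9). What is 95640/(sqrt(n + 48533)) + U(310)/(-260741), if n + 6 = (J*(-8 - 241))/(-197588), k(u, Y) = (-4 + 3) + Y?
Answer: -401/260741 + 95640*sqrt(118408991353649)/2397088717 ≈ 434.16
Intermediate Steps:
k(u, Y) = -1 + Y
J = 8 (J = -1 + 9 = 8)
n = -295884/49397 (n = -6 + (8*(-8 - 241))/(-197588) = -6 + (8*(-249))*(-1/197588) = -6 - 1992*(-1/197588) = -6 + 498/49397 = -295884/49397 ≈ -5.9899)
95640/(sqrt(n + 48533)) + U(310)/(-260741) = 95640/(sqrt(-295884/49397 + 48533)) + 401/(-260741) = 95640/(sqrt(2397088717/49397)) + 401*(-1/260741) = 95640/((sqrt(118408991353649)/49397)) - 401/260741 = 95640*(sqrt(118408991353649)/2397088717) - 401/260741 = 95640*sqrt(118408991353649)/2397088717 - 401/260741 = -401/260741 + 95640*sqrt(118408991353649)/2397088717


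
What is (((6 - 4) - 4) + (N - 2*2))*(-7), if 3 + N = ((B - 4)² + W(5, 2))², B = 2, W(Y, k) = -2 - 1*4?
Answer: 35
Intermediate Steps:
W(Y, k) = -6 (W(Y, k) = -2 - 4 = -6)
N = 1 (N = -3 + ((2 - 4)² - 6)² = -3 + ((-2)² - 6)² = -3 + (4 - 6)² = -3 + (-2)² = -3 + 4 = 1)
(((6 - 4) - 4) + (N - 2*2))*(-7) = (((6 - 4) - 4) + (1 - 2*2))*(-7) = ((2 - 4) + (1 - 4))*(-7) = (-2 - 3)*(-7) = -5*(-7) = 35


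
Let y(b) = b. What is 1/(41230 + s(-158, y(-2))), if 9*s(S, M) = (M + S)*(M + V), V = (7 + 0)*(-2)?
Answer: 9/373630 ≈ 2.4088e-5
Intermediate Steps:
V = -14 (V = 7*(-2) = -14)
s(S, M) = (-14 + M)*(M + S)/9 (s(S, M) = ((M + S)*(M - 14))/9 = ((M + S)*(-14 + M))/9 = ((-14 + M)*(M + S))/9 = (-14 + M)*(M + S)/9)
1/(41230 + s(-158, y(-2))) = 1/(41230 + (-14/9*(-2) - 14/9*(-158) + (⅑)*(-2)² + (⅑)*(-2)*(-158))) = 1/(41230 + (28/9 + 2212/9 + (⅑)*4 + 316/9)) = 1/(41230 + (28/9 + 2212/9 + 4/9 + 316/9)) = 1/(41230 + 2560/9) = 1/(373630/9) = 9/373630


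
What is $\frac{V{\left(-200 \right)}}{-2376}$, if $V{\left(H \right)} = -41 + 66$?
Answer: $- \frac{25}{2376} \approx -0.010522$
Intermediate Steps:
$V{\left(H \right)} = 25$
$\frac{V{\left(-200 \right)}}{-2376} = \frac{25}{-2376} = 25 \left(- \frac{1}{2376}\right) = - \frac{25}{2376}$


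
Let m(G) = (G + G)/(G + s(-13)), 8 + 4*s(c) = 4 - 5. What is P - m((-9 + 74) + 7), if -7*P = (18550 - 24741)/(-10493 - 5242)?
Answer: -7241201/3414495 ≈ -2.1207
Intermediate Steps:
s(c) = -9/4 (s(c) = -2 + (4 - 5)/4 = -2 + (¼)*(-1) = -2 - ¼ = -9/4)
P = -6191/110145 (P = -(18550 - 24741)/(7*(-10493 - 5242)) = -(-6191)/(7*(-15735)) = -(-6191)*(-1)/(7*15735) = -⅐*6191/15735 = -6191/110145 ≈ -0.056208)
m(G) = 2*G/(-9/4 + G) (m(G) = (G + G)/(G - 9/4) = (2*G)/(-9/4 + G) = 2*G/(-9/4 + G))
P - m((-9 + 74) + 7) = -6191/110145 - 8*((-9 + 74) + 7)/(-9 + 4*((-9 + 74) + 7)) = -6191/110145 - 8*(65 + 7)/(-9 + 4*(65 + 7)) = -6191/110145 - 8*72/(-9 + 4*72) = -6191/110145 - 8*72/(-9 + 288) = -6191/110145 - 8*72/279 = -6191/110145 - 1*64/31 = -6191/110145 - 64/31 = -7241201/3414495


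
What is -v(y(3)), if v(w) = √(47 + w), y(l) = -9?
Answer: -√38 ≈ -6.1644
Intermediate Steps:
-v(y(3)) = -√(47 - 9) = -√38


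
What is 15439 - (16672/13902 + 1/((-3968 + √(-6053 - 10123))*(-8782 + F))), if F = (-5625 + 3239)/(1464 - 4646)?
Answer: 210974762248326610301/13666115121661275 - 1591*I*√1011/55049809150700 ≈ 15438.0 - 9.1895e-10*I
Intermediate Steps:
F = 1193/1591 (F = -2386/(-3182) = -2386*(-1/3182) = 1193/1591 ≈ 0.74984)
15439 - (16672/13902 + 1/((-3968 + √(-6053 - 10123))*(-8782 + F))) = 15439 - (16672/13902 + 1/((-3968 + √(-6053 - 10123))*(-8782 + 1193/1591))) = 15439 - (16672*(1/13902) + 1/((-3968 + √(-16176))*(-13970969/1591))) = 15439 - (8336/6951 - 1591/13970969/(-3968 + 4*I*√1011)) = 15439 - (8336/6951 - 1591/(13970969*(-3968 + 4*I*√1011))) = 15439 + (-8336/6951 + 1591/(13970969*(-3968 + 4*I*√1011))) = 107308153/6951 + 1591/(13970969*(-3968 + 4*I*√1011))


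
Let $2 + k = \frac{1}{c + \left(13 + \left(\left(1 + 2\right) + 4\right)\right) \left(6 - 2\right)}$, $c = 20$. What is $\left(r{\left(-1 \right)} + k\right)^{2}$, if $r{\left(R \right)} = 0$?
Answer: $\frac{39601}{10000} \approx 3.9601$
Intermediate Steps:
$k = - \frac{199}{100}$ ($k = -2 + \frac{1}{20 + \left(13 + \left(\left(1 + 2\right) + 4\right)\right) \left(6 - 2\right)} = -2 + \frac{1}{20 + \left(13 + \left(3 + 4\right)\right) 4} = -2 + \frac{1}{20 + \left(13 + 7\right) 4} = -2 + \frac{1}{20 + 20 \cdot 4} = -2 + \frac{1}{20 + 80} = -2 + \frac{1}{100} = - \frac{199}{100} \approx -1.99$)
$\left(r{\left(-1 \right)} + k\right)^{2} = \left(0 - \frac{199}{100}\right)^{2} = \left(- \frac{199}{100}\right)^{2} = \frac{39601}{10000}$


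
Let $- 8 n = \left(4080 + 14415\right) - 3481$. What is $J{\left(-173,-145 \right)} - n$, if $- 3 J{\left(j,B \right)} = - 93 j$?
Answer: $- \frac{13945}{4} \approx -3486.3$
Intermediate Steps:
$J{\left(j,B \right)} = 31 j$ ($J{\left(j,B \right)} = - \frac{\left(-93\right) j}{3} = 31 j$)
$n = - \frac{7507}{4}$ ($n = - \frac{\left(4080 + 14415\right) - 3481}{8} = - \frac{18495 - 3481}{8} = \left(- \frac{1}{8}\right) 15014 = - \frac{7507}{4} \approx -1876.8$)
$J{\left(-173,-145 \right)} - n = 31 \left(-173\right) - - \frac{7507}{4} = -5363 + \frac{7507}{4} = - \frac{13945}{4}$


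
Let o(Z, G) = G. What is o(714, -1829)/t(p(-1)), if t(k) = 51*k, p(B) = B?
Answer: 1829/51 ≈ 35.863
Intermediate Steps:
o(714, -1829)/t(p(-1)) = -1829/(51*(-1)) = -1829/(-51) = -1829*(-1/51) = 1829/51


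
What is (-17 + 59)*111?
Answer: 4662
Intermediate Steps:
(-17 + 59)*111 = 42*111 = 4662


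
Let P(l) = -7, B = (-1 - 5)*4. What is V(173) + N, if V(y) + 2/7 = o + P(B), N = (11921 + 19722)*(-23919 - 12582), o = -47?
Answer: -8085008381/7 ≈ -1.1550e+9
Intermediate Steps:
B = -24 (B = -6*4 = -24)
N = -1155001143 (N = 31643*(-36501) = -1155001143)
V(y) = -380/7 (V(y) = -2/7 + (-47 - 7) = -2/7 - 54 = -380/7)
V(173) + N = -380/7 - 1155001143 = -8085008381/7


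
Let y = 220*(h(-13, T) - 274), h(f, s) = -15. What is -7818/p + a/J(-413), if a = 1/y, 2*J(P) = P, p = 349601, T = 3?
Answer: -2094781291/93673590230 ≈ -0.022363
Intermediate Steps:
J(P) = P/2
y = -63580 (y = 220*(-15 - 274) = 220*(-289) = -63580)
a = -1/63580 (a = 1/(-63580) = -1/63580 ≈ -1.5728e-5)
-7818/p + a/J(-413) = -7818/349601 - 1/(63580*((½)*(-413))) = -7818*1/349601 - 1/(63580*(-413/2)) = -7818/349601 - 1/63580*(-2/413) = -7818/349601 + 1/13129270 = -2094781291/93673590230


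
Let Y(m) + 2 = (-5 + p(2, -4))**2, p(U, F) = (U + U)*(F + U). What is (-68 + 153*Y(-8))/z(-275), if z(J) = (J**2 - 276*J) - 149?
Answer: 25483/151376 ≈ 0.16834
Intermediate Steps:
p(U, F) = 2*U*(F + U) (p(U, F) = (2*U)*(F + U) = 2*U*(F + U))
Y(m) = 167 (Y(m) = -2 + (-5 + 2*2*(-4 + 2))**2 = -2 + (-5 + 2*2*(-2))**2 = -2 + (-5 - 8)**2 = -2 + (-13)**2 = -2 + 169 = 167)
z(J) = -149 + J**2 - 276*J
(-68 + 153*Y(-8))/z(-275) = (-68 + 153*167)/(-149 + (-275)**2 - 276*(-275)) = (-68 + 25551)/(-149 + 75625 + 75900) = 25483/151376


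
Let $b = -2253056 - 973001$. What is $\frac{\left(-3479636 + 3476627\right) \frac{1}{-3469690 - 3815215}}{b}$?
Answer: $- \frac{3009}{23501518769585} \approx -1.2803 \cdot 10^{-10}$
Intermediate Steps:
$b = -3226057$ ($b = -2253056 - 973001 = -3226057$)
$\frac{\left(-3479636 + 3476627\right) \frac{1}{-3469690 - 3815215}}{b} = \frac{\left(-3479636 + 3476627\right) \frac{1}{-3469690 - 3815215}}{-3226057} = - \frac{3009}{-7284905} \left(- \frac{1}{3226057}\right) = \left(-3009\right) \left(- \frac{1}{7284905}\right) \left(- \frac{1}{3226057}\right) = \frac{3009}{7284905} \left(- \frac{1}{3226057}\right) = - \frac{3009}{23501518769585}$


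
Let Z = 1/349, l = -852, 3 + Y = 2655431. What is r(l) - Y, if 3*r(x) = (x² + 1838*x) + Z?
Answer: -3073418243/1047 ≈ -2.9355e+6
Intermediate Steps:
Y = 2655428 (Y = -3 + 2655431 = 2655428)
Z = 1/349 ≈ 0.0028653
r(x) = 1/1047 + x²/3 + 1838*x/3 (r(x) = ((x² + 1838*x) + 1/349)/3 = (1/349 + x² + 1838*x)/3 = 1/1047 + x²/3 + 1838*x/3)
r(l) - Y = (1/1047 + (⅓)*(-852)² + (1838/3)*(-852)) - 1*2655428 = (1/1047 + (⅓)*725904 - 521992) - 2655428 = (1/1047 + 241968 - 521992) - 2655428 = -293185127/1047 - 2655428 = -3073418243/1047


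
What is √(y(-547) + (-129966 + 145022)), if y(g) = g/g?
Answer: 3*√1673 ≈ 122.71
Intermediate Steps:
y(g) = 1
√(y(-547) + (-129966 + 145022)) = √(1 + (-129966 + 145022)) = √(1 + 15056) = √15057 = 3*√1673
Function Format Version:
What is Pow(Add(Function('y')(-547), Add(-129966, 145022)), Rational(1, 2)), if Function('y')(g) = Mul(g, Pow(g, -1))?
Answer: Mul(3, Pow(1673, Rational(1, 2))) ≈ 122.71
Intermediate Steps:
Function('y')(g) = 1
Pow(Add(Function('y')(-547), Add(-129966, 145022)), Rational(1, 2)) = Pow(Add(1, Add(-129966, 145022)), Rational(1, 2)) = Pow(Add(1, 15056), Rational(1, 2)) = Pow(15057, Rational(1, 2)) = Mul(3, Pow(1673, Rational(1, 2)))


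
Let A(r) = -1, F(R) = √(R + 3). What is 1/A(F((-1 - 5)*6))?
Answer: -1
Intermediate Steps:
F(R) = √(3 + R)
1/A(F((-1 - 5)*6)) = 1/(-1) = -1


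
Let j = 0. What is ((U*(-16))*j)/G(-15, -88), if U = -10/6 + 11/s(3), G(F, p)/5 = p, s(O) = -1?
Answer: 0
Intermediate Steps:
G(F, p) = 5*p
U = -38/3 (U = -10/6 + 11/(-1) = -10*⅙ + 11*(-1) = -5/3 - 11 = -38/3 ≈ -12.667)
((U*(-16))*j)/G(-15, -88) = (-38/3*(-16)*0)/((5*(-88))) = ((608/3)*0)/(-440) = 0*(-1/440) = 0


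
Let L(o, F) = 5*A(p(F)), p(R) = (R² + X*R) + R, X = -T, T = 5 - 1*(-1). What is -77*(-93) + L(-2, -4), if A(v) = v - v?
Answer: 7161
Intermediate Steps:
T = 6 (T = 5 + 1 = 6)
X = -6 (X = -1*6 = -6)
p(R) = R² - 5*R (p(R) = (R² - 6*R) + R = R² - 5*R)
A(v) = 0
L(o, F) = 0 (L(o, F) = 5*0 = 0)
-77*(-93) + L(-2, -4) = -77*(-93) + 0 = 7161 + 0 = 7161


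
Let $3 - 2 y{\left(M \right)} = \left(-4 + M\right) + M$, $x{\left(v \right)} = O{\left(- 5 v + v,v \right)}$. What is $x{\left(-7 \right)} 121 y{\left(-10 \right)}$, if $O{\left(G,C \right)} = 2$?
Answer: $3267$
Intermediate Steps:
$x{\left(v \right)} = 2$
$y{\left(M \right)} = \frac{7}{2} - M$ ($y{\left(M \right)} = \frac{3}{2} - \frac{\left(-4 + M\right) + M}{2} = \frac{3}{2} - \frac{-4 + 2 M}{2} = \frac{3}{2} - \left(-2 + M\right) = \frac{7}{2} - M$)
$x{\left(-7 \right)} 121 y{\left(-10 \right)} = 2 \cdot 121 \left(\frac{7}{2} - -10\right) = 242 \left(\frac{7}{2} + 10\right) = 242 \cdot \frac{27}{2} = 3267$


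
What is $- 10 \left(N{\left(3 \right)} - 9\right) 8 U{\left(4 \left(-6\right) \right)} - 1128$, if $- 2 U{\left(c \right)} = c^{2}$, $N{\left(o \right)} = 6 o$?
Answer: $206232$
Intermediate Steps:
$U{\left(c \right)} = - \frac{c^{2}}{2}$
$- 10 \left(N{\left(3 \right)} - 9\right) 8 U{\left(4 \left(-6\right) \right)} - 1128 = - 10 \left(6 \cdot 3 - 9\right) 8 \left(- \frac{\left(4 \left(-6\right)\right)^{2}}{2}\right) - 1128 = - 10 \left(18 - 9\right) 8 \left(- \frac{\left(-24\right)^{2}}{2}\right) - 1128 = \left(-10\right) 9 \cdot 8 \left(\left(- \frac{1}{2}\right) 576\right) - 1128 = \left(-90\right) 8 \left(-288\right) - 1128 = \left(-720\right) \left(-288\right) - 1128 = 207360 - 1128 = 206232$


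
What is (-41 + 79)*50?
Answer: 1900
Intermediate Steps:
(-41 + 79)*50 = 38*50 = 1900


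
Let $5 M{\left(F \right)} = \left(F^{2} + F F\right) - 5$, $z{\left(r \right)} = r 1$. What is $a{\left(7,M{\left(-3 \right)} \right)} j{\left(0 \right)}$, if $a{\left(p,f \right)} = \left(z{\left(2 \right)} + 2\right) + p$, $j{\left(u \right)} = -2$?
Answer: $-22$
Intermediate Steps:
$z{\left(r \right)} = r$
$M{\left(F \right)} = -1 + \frac{2 F^{2}}{5}$ ($M{\left(F \right)} = \frac{\left(F^{2} + F F\right) - 5}{5} = \frac{\left(F^{2} + F^{2}\right) - 5}{5} = \frac{2 F^{2} - 5}{5} = \frac{-5 + 2 F^{2}}{5} = -1 + \frac{2 F^{2}}{5}$)
$a{\left(p,f \right)} = 4 + p$ ($a{\left(p,f \right)} = \left(2 + 2\right) + p = 4 + p$)
$a{\left(7,M{\left(-3 \right)} \right)} j{\left(0 \right)} = \left(4 + 7\right) \left(-2\right) = 11 \left(-2\right) = -22$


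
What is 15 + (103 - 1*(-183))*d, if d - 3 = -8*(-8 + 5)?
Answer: 7737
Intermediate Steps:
d = 27 (d = 3 - 8*(-8 + 5) = 3 - 8*(-3) = 3 + 24 = 27)
15 + (103 - 1*(-183))*d = 15 + (103 - 1*(-183))*27 = 15 + (103 + 183)*27 = 15 + 286*27 = 15 + 7722 = 7737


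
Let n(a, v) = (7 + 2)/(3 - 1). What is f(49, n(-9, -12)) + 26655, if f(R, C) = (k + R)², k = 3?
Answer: 29359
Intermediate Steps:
n(a, v) = 9/2
f(R, C) = (3 + R)²
f(49, n(-9, -12)) + 26655 = (3 + 49)² + 26655 = 52² + 26655 = 2704 + 26655 = 29359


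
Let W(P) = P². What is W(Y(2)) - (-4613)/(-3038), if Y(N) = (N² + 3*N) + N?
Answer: 61837/434 ≈ 142.48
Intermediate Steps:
Y(N) = N² + 4*N
W(Y(2)) - (-4613)/(-3038) = (2*(4 + 2))² - (-4613)/(-3038) = (2*6)² - (-4613)*(-1)/3038 = 12² - 1*659/434 = 144 - 659/434 = 61837/434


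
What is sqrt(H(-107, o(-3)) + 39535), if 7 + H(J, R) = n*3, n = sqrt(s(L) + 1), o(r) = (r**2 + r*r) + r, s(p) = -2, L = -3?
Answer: sqrt(39528 + 3*I) ≈ 198.82 + 0.0075*I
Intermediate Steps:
o(r) = r + 2*r**2 (o(r) = (r**2 + r**2) + r = 2*r**2 + r = r + 2*r**2)
n = I (n = sqrt(-2 + 1) = sqrt(-1) = I ≈ 1.0*I)
H(J, R) = -7 + 3*I (H(J, R) = -7 + I*3 = -7 + 3*I)
sqrt(H(-107, o(-3)) + 39535) = sqrt((-7 + 3*I) + 39535) = sqrt(39528 + 3*I)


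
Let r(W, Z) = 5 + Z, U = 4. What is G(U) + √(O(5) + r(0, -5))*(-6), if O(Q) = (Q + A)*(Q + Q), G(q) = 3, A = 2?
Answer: 3 - 6*√70 ≈ -47.200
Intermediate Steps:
O(Q) = 2*Q*(2 + Q) (O(Q) = (Q + 2)*(Q + Q) = (2 + Q)*(2*Q) = 2*Q*(2 + Q))
G(U) + √(O(5) + r(0, -5))*(-6) = 3 + √(2*5*(2 + 5) + (5 - 5))*(-6) = 3 + √(2*5*7 + 0)*(-6) = 3 + √(70 + 0)*(-6) = 3 + √70*(-6) = 3 - 6*√70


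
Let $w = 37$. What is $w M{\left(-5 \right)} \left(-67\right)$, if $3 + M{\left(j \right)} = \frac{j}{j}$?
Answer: $4958$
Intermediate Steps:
$M{\left(j \right)} = -2$ ($M{\left(j \right)} = -3 + \frac{j}{j} = -3 + 1 = -2$)
$w M{\left(-5 \right)} \left(-67\right) = 37 \left(-2\right) \left(-67\right) = \left(-74\right) \left(-67\right) = 4958$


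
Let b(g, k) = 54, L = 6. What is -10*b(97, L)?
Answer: -540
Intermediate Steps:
-10*b(97, L) = -10*54 = -540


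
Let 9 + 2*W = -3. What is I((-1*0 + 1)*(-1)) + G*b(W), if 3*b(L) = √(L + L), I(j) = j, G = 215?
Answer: -1 + 430*I*√3/3 ≈ -1.0 + 248.26*I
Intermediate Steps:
W = -6 (W = -9/2 + (½)*(-3) = -9/2 - 3/2 = -6)
b(L) = √2*√L/3 (b(L) = √(L + L)/3 = √(2*L)/3 = (√2*√L)/3 = √2*√L/3)
I((-1*0 + 1)*(-1)) + G*b(W) = (-1*0 + 1)*(-1) + 215*(√2*√(-6)/3) = (0 + 1)*(-1) + 215*(√2*(I*√6)/3) = 1*(-1) + 215*(2*I*√3/3) = -1 + 430*I*√3/3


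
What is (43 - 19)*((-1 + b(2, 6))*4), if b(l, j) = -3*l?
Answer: -672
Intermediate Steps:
(43 - 19)*((-1 + b(2, 6))*4) = (43 - 19)*((-1 - 3*2)*4) = 24*((-1 - 6)*4) = 24*(-7*4) = 24*(-28) = -672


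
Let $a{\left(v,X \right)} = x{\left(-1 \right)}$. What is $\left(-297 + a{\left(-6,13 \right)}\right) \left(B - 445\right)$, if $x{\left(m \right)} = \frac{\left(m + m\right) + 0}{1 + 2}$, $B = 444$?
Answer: $\frac{893}{3} \approx 297.67$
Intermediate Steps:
$x{\left(m \right)} = \frac{2 m}{3}$ ($x{\left(m \right)} = \frac{2 m + 0}{3} = 2 m \frac{1}{3} = \frac{2 m}{3}$)
$a{\left(v,X \right)} = - \frac{2}{3}$ ($a{\left(v,X \right)} = \frac{2}{3} \left(-1\right) = - \frac{2}{3}$)
$\left(-297 + a{\left(-6,13 \right)}\right) \left(B - 445\right) = \left(-297 - \frac{2}{3}\right) \left(444 - 445\right) = \left(- \frac{893}{3}\right) \left(-1\right) = \frac{893}{3}$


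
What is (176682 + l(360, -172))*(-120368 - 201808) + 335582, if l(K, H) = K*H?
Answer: -36973226530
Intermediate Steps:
l(K, H) = H*K
(176682 + l(360, -172))*(-120368 - 201808) + 335582 = (176682 - 172*360)*(-120368 - 201808) + 335582 = (176682 - 61920)*(-322176) + 335582 = 114762*(-322176) + 335582 = -36973562112 + 335582 = -36973226530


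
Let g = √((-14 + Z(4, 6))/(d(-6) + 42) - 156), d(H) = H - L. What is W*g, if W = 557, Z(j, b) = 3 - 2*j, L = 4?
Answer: 557*I*√10022/8 ≈ 6970.2*I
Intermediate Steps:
d(H) = -4 + H (d(H) = H - 1*4 = H - 4 = -4 + H)
g = I*√10022/8 (g = √((-14 + (3 - 2*4))/((-4 - 6) + 42) - 156) = √((-14 + (3 - 8))/(-10 + 42) - 156) = √((-14 - 5)/32 - 156) = √(-19*1/32 - 156) = √(-19/32 - 156) = √(-5011/32) = I*√10022/8 ≈ 12.514*I)
W*g = 557*(I*√10022/8) = 557*I*√10022/8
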